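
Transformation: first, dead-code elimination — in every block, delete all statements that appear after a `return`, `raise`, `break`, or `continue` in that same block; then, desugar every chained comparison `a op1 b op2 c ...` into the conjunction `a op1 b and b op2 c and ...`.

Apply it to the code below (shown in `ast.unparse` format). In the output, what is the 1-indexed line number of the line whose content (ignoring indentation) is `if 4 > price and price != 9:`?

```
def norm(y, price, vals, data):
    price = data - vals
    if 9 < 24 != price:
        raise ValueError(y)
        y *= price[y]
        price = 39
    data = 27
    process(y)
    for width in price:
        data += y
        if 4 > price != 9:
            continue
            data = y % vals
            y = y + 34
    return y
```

Transformed code:
def norm(y, price, vals, data):
    price = data - vals
    if 9 < 24 and 24 != price:
        raise ValueError(y)
    data = 27
    process(y)
    for width in price:
        data += y
        if 4 > price and price != 9:
            continue
    return y

9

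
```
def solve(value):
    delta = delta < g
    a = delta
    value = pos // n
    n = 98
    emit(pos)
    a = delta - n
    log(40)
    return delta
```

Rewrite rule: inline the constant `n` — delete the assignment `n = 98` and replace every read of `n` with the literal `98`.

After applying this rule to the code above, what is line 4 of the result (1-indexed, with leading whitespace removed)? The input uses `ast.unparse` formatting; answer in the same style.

Transformed code:
def solve(value):
    delta = delta < g
    a = delta
    value = pos // 98
    emit(pos)
    a = delta - 98
    log(40)
    return delta

value = pos // 98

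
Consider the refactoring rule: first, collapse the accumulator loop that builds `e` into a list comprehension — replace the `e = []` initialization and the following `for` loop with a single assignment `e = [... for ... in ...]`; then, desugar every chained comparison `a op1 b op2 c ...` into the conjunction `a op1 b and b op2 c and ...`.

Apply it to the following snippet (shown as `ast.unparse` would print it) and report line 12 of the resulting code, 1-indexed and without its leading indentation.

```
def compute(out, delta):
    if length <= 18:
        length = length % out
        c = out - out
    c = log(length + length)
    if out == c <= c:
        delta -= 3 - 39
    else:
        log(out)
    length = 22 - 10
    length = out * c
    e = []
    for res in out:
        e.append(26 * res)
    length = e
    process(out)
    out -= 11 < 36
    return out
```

e = [26 * res for res in out]

Transformed code:
def compute(out, delta):
    if length <= 18:
        length = length % out
        c = out - out
    c = log(length + length)
    if out == c and c <= c:
        delta -= 3 - 39
    else:
        log(out)
    length = 22 - 10
    length = out * c
    e = [26 * res for res in out]
    length = e
    process(out)
    out -= 11 < 36
    return out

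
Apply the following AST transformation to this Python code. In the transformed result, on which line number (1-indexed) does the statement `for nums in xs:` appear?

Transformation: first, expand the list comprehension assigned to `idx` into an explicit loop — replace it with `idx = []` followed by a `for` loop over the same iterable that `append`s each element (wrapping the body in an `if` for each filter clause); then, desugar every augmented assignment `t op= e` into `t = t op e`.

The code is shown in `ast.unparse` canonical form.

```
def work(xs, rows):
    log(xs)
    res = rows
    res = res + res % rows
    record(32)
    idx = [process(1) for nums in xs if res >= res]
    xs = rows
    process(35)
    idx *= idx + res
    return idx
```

Transformed code:
def work(xs, rows):
    log(xs)
    res = rows
    res = res + res % rows
    record(32)
    idx = []
    for nums in xs:
        if res >= res:
            idx.append(process(1))
    xs = rows
    process(35)
    idx = idx * (idx + res)
    return idx

7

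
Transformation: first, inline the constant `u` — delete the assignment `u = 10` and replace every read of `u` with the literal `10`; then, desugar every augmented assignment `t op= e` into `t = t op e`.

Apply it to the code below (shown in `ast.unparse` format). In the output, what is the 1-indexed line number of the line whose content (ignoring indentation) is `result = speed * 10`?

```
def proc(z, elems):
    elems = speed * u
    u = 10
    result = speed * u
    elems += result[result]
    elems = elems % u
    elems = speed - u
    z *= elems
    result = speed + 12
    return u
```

Transformed code:
def proc(z, elems):
    elems = speed * 10
    result = speed * 10
    elems = elems + result[result]
    elems = elems % 10
    elems = speed - 10
    z = z * elems
    result = speed + 12
    return 10

3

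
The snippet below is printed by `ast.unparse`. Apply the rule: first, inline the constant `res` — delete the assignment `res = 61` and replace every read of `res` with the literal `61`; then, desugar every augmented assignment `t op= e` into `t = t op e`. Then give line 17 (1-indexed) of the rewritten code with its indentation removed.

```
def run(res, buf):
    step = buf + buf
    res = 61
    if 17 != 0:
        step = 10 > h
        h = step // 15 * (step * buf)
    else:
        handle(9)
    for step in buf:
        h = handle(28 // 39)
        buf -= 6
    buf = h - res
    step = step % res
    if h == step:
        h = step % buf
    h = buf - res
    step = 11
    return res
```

return 61

Transformed code:
def run(res, buf):
    step = buf + buf
    if 17 != 0:
        step = 10 > h
        h = step // 15 * (step * buf)
    else:
        handle(9)
    for step in buf:
        h = handle(28 // 39)
        buf = buf - 6
    buf = h - 61
    step = step % 61
    if h == step:
        h = step % buf
    h = buf - 61
    step = 11
    return 61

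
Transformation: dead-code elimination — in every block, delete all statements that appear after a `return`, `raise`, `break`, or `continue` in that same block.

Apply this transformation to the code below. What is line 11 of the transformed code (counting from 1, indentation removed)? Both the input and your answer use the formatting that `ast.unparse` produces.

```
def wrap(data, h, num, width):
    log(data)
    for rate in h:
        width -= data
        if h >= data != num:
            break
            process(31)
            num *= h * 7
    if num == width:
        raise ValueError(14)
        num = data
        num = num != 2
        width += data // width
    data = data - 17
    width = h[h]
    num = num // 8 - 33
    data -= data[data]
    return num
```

num = num // 8 - 33

Transformed code:
def wrap(data, h, num, width):
    log(data)
    for rate in h:
        width -= data
        if h >= data != num:
            break
    if num == width:
        raise ValueError(14)
    data = data - 17
    width = h[h]
    num = num // 8 - 33
    data -= data[data]
    return num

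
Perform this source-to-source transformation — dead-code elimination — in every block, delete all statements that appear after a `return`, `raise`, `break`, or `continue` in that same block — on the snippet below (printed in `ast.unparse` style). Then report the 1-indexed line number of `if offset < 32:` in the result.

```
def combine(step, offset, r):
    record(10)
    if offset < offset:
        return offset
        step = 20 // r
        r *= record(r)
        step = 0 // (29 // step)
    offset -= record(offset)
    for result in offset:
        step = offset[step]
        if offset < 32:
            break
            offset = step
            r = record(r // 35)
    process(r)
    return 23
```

Transformed code:
def combine(step, offset, r):
    record(10)
    if offset < offset:
        return offset
    offset -= record(offset)
    for result in offset:
        step = offset[step]
        if offset < 32:
            break
    process(r)
    return 23

8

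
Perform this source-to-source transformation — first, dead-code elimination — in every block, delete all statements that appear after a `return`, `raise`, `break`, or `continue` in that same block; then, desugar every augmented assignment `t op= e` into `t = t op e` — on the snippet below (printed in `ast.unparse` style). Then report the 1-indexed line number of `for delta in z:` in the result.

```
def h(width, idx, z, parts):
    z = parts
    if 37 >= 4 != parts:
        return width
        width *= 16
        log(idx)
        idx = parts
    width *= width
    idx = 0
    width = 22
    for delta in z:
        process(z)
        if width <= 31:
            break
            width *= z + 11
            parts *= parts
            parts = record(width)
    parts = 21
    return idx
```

Transformed code:
def h(width, idx, z, parts):
    z = parts
    if 37 >= 4 != parts:
        return width
    width = width * width
    idx = 0
    width = 22
    for delta in z:
        process(z)
        if width <= 31:
            break
    parts = 21
    return idx

8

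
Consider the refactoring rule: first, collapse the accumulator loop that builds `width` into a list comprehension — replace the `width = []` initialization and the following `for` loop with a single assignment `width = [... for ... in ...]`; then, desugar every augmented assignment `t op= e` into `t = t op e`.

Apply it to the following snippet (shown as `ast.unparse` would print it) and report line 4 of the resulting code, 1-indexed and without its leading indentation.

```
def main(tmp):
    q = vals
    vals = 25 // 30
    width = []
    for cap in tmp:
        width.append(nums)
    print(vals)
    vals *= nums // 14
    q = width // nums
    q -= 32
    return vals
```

width = [nums for cap in tmp]

Transformed code:
def main(tmp):
    q = vals
    vals = 25 // 30
    width = [nums for cap in tmp]
    print(vals)
    vals = vals * (nums // 14)
    q = width // nums
    q = q - 32
    return vals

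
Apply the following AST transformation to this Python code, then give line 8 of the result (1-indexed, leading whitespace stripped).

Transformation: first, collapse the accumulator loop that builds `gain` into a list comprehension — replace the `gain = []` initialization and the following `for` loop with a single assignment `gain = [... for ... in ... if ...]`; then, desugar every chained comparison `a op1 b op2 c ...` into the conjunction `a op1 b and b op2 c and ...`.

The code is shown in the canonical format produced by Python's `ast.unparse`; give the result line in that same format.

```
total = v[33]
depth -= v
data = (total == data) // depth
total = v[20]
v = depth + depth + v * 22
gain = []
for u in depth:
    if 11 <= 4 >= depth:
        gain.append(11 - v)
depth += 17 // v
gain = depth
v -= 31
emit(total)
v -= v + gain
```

gain = depth

Transformed code:
total = v[33]
depth -= v
data = (total == data) // depth
total = v[20]
v = depth + depth + v * 22
gain = [11 - v for u in depth if 11 <= 4 and 4 >= depth]
depth += 17 // v
gain = depth
v -= 31
emit(total)
v -= v + gain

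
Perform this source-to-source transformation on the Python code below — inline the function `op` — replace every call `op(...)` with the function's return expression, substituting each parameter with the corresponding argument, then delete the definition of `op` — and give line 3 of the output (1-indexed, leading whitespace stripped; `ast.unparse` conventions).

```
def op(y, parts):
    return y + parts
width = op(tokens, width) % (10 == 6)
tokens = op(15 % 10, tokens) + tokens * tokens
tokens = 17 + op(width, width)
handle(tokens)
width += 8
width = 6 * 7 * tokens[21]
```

tokens = 17 + (width + width)

Transformed code:
width = (tokens + width) % (10 == 6)
tokens = 15 % 10 + tokens + tokens * tokens
tokens = 17 + (width + width)
handle(tokens)
width += 8
width = 6 * 7 * tokens[21]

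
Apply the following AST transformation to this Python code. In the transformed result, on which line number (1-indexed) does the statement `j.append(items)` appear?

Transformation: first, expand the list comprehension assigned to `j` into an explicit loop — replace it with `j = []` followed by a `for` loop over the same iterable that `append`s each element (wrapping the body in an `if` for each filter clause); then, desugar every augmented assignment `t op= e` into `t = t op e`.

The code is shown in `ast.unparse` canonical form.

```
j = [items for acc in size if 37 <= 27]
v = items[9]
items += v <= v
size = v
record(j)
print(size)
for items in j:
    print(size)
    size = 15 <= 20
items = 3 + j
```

4

Transformed code:
j = []
for acc in size:
    if 37 <= 27:
        j.append(items)
v = items[9]
items = items + (v <= v)
size = v
record(j)
print(size)
for items in j:
    print(size)
    size = 15 <= 20
items = 3 + j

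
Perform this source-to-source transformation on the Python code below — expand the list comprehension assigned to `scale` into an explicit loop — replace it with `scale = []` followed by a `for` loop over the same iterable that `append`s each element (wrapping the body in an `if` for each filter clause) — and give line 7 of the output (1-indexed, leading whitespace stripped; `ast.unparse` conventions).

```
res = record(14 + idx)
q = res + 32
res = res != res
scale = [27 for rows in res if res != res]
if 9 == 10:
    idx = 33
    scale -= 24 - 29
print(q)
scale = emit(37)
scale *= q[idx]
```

Transformed code:
res = record(14 + idx)
q = res + 32
res = res != res
scale = []
for rows in res:
    if res != res:
        scale.append(27)
if 9 == 10:
    idx = 33
    scale -= 24 - 29
print(q)
scale = emit(37)
scale *= q[idx]

scale.append(27)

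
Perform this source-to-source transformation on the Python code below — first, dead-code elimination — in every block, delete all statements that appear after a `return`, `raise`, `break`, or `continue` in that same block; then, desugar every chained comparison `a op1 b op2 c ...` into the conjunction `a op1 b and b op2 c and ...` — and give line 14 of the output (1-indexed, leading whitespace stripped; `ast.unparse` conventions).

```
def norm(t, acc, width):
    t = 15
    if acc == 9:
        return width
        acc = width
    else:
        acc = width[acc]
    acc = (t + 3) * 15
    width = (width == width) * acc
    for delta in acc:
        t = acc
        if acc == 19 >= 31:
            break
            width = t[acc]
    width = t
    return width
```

return width

Transformed code:
def norm(t, acc, width):
    t = 15
    if acc == 9:
        return width
    else:
        acc = width[acc]
    acc = (t + 3) * 15
    width = (width == width) * acc
    for delta in acc:
        t = acc
        if acc == 19 and 19 >= 31:
            break
    width = t
    return width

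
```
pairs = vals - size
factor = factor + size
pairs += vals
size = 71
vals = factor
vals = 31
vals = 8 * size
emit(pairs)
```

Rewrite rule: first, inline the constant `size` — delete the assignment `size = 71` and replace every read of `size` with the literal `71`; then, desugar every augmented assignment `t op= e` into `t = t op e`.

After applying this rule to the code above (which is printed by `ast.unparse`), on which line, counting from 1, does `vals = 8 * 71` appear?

Transformed code:
pairs = vals - 71
factor = factor + 71
pairs = pairs + vals
vals = factor
vals = 31
vals = 8 * 71
emit(pairs)

6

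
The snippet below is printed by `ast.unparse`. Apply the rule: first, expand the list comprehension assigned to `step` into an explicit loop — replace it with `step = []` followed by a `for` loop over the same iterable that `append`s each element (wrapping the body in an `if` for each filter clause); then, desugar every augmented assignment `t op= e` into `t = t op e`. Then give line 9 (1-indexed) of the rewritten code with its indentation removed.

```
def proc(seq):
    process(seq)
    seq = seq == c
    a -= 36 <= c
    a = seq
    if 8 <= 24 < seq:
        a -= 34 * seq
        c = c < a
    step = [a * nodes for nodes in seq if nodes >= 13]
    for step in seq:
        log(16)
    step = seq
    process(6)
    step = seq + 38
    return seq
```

Transformed code:
def proc(seq):
    process(seq)
    seq = seq == c
    a = a - (36 <= c)
    a = seq
    if 8 <= 24 < seq:
        a = a - 34 * seq
        c = c < a
    step = []
    for nodes in seq:
        if nodes >= 13:
            step.append(a * nodes)
    for step in seq:
        log(16)
    step = seq
    process(6)
    step = seq + 38
    return seq

step = []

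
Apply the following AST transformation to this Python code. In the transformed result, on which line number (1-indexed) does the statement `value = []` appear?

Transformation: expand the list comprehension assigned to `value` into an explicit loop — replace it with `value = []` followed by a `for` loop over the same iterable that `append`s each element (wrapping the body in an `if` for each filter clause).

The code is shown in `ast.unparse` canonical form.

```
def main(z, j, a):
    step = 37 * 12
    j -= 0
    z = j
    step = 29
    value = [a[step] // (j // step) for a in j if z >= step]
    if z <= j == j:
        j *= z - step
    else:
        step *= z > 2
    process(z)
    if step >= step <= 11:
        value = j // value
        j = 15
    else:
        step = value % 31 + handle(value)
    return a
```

Transformed code:
def main(z, j, a):
    step = 37 * 12
    j -= 0
    z = j
    step = 29
    value = []
    for a in j:
        if z >= step:
            value.append(a[step] // (j // step))
    if z <= j == j:
        j *= z - step
    else:
        step *= z > 2
    process(z)
    if step >= step <= 11:
        value = j // value
        j = 15
    else:
        step = value % 31 + handle(value)
    return a

6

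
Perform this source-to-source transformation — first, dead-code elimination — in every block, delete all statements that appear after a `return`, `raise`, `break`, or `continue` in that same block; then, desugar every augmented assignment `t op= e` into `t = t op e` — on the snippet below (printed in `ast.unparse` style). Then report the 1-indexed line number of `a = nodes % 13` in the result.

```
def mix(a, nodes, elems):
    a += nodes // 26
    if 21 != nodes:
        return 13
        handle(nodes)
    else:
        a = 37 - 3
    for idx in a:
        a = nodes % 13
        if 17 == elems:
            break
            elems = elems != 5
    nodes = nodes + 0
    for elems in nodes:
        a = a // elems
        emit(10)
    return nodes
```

Transformed code:
def mix(a, nodes, elems):
    a = a + nodes // 26
    if 21 != nodes:
        return 13
    else:
        a = 37 - 3
    for idx in a:
        a = nodes % 13
        if 17 == elems:
            break
    nodes = nodes + 0
    for elems in nodes:
        a = a // elems
        emit(10)
    return nodes

8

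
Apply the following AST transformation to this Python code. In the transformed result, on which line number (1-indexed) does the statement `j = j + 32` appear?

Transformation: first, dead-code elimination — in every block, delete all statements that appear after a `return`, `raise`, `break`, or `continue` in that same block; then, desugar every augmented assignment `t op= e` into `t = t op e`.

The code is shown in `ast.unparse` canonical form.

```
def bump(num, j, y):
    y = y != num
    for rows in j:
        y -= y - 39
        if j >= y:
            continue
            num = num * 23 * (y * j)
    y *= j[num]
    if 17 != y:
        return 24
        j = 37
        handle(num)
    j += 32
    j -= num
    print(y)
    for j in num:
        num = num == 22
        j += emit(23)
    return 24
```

10

Transformed code:
def bump(num, j, y):
    y = y != num
    for rows in j:
        y = y - (y - 39)
        if j >= y:
            continue
    y = y * j[num]
    if 17 != y:
        return 24
    j = j + 32
    j = j - num
    print(y)
    for j in num:
        num = num == 22
        j = j + emit(23)
    return 24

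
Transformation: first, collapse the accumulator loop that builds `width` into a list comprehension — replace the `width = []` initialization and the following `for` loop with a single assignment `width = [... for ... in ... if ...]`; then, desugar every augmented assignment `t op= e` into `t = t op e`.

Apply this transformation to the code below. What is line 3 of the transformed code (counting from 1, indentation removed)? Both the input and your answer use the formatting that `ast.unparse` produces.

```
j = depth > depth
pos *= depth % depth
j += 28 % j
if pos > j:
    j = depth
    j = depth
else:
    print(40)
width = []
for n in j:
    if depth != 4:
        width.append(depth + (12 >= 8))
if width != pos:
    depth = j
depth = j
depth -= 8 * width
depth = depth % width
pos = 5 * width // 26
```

j = j + 28 % j

Transformed code:
j = depth > depth
pos = pos * (depth % depth)
j = j + 28 % j
if pos > j:
    j = depth
    j = depth
else:
    print(40)
width = [depth + (12 >= 8) for n in j if depth != 4]
if width != pos:
    depth = j
depth = j
depth = depth - 8 * width
depth = depth % width
pos = 5 * width // 26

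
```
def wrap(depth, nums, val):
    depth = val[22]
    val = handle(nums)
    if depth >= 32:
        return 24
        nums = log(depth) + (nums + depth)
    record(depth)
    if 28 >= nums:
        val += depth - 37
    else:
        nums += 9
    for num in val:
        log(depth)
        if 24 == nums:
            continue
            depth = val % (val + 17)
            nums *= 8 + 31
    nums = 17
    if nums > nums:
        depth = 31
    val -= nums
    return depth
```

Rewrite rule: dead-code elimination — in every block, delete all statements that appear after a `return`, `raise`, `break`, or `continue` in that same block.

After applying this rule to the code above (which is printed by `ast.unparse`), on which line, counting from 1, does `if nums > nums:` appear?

Transformed code:
def wrap(depth, nums, val):
    depth = val[22]
    val = handle(nums)
    if depth >= 32:
        return 24
    record(depth)
    if 28 >= nums:
        val += depth - 37
    else:
        nums += 9
    for num in val:
        log(depth)
        if 24 == nums:
            continue
    nums = 17
    if nums > nums:
        depth = 31
    val -= nums
    return depth

16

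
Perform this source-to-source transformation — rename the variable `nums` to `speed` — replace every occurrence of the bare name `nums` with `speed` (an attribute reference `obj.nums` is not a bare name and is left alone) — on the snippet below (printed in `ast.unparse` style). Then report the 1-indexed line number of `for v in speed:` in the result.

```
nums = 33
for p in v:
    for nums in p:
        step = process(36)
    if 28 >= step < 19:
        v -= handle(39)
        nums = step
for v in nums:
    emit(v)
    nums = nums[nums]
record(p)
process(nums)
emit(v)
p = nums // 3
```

8

Transformed code:
speed = 33
for p in v:
    for speed in p:
        step = process(36)
    if 28 >= step < 19:
        v -= handle(39)
        speed = step
for v in speed:
    emit(v)
    speed = speed[speed]
record(p)
process(speed)
emit(v)
p = speed // 3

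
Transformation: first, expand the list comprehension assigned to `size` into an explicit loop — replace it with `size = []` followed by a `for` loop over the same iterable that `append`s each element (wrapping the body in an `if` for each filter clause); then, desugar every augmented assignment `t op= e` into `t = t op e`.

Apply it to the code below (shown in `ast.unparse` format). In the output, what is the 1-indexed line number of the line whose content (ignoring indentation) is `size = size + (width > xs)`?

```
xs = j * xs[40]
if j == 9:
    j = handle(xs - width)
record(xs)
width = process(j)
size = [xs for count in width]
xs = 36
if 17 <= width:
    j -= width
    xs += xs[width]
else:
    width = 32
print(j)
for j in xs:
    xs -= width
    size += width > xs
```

18

Transformed code:
xs = j * xs[40]
if j == 9:
    j = handle(xs - width)
record(xs)
width = process(j)
size = []
for count in width:
    size.append(xs)
xs = 36
if 17 <= width:
    j = j - width
    xs = xs + xs[width]
else:
    width = 32
print(j)
for j in xs:
    xs = xs - width
    size = size + (width > xs)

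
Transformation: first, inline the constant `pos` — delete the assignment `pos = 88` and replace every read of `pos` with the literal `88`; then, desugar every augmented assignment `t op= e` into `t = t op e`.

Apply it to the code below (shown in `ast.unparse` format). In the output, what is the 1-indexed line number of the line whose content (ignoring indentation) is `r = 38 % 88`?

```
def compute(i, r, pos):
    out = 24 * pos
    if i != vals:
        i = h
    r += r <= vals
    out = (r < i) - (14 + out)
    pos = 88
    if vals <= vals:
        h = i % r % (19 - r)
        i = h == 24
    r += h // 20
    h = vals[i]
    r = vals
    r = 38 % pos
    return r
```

Transformed code:
def compute(i, r, pos):
    out = 24 * 88
    if i != vals:
        i = h
    r = r + (r <= vals)
    out = (r < i) - (14 + out)
    if vals <= vals:
        h = i % r % (19 - r)
        i = h == 24
    r = r + h // 20
    h = vals[i]
    r = vals
    r = 38 % 88
    return r

13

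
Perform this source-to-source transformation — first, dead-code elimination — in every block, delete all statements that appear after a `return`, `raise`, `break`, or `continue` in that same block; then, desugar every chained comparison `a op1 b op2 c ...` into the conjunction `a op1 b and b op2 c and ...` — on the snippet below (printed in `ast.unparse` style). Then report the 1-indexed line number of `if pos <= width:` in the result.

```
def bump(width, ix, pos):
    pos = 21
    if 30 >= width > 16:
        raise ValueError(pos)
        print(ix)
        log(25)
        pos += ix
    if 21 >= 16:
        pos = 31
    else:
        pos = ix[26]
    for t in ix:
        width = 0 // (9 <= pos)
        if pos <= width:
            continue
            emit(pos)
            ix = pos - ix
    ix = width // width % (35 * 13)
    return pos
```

11

Transformed code:
def bump(width, ix, pos):
    pos = 21
    if 30 >= width and width > 16:
        raise ValueError(pos)
    if 21 >= 16:
        pos = 31
    else:
        pos = ix[26]
    for t in ix:
        width = 0 // (9 <= pos)
        if pos <= width:
            continue
    ix = width // width % (35 * 13)
    return pos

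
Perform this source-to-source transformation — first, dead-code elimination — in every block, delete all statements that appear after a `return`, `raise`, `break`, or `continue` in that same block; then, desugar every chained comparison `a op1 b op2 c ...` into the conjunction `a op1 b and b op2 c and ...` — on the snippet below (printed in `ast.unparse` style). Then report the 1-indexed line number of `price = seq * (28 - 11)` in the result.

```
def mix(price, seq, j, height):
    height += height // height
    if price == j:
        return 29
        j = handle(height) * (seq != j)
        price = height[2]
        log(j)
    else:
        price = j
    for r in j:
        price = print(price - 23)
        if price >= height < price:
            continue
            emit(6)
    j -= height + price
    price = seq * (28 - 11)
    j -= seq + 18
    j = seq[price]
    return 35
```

12

Transformed code:
def mix(price, seq, j, height):
    height += height // height
    if price == j:
        return 29
    else:
        price = j
    for r in j:
        price = print(price - 23)
        if price >= height and height < price:
            continue
    j -= height + price
    price = seq * (28 - 11)
    j -= seq + 18
    j = seq[price]
    return 35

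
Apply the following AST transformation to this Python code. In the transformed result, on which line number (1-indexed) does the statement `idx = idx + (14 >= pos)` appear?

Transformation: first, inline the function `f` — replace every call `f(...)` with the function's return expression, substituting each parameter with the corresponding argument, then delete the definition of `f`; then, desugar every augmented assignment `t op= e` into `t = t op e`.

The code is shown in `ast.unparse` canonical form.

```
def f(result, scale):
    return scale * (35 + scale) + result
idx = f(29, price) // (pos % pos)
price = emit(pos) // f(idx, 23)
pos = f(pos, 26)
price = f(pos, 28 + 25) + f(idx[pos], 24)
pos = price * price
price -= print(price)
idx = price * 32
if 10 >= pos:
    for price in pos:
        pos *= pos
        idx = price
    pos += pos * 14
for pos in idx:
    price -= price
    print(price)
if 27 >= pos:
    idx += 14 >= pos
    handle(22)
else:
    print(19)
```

Transformed code:
idx = (price * (35 + price) + 29) // (pos % pos)
price = emit(pos) // (23 * (35 + 23) + idx)
pos = 26 * (35 + 26) + pos
price = (28 + 25) * (35 + (28 + 25)) + pos + (24 * (35 + 24) + idx[pos])
pos = price * price
price = price - print(price)
idx = price * 32
if 10 >= pos:
    for price in pos:
        pos = pos * pos
        idx = price
    pos = pos + pos * 14
for pos in idx:
    price = price - price
    print(price)
if 27 >= pos:
    idx = idx + (14 >= pos)
    handle(22)
else:
    print(19)

17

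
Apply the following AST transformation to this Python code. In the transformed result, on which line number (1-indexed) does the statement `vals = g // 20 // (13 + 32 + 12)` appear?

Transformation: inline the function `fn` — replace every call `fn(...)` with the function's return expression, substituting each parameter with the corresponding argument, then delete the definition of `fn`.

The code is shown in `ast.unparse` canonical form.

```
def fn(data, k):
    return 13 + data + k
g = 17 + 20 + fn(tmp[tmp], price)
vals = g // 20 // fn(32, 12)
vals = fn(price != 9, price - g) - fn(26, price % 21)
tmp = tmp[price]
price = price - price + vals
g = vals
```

Transformed code:
g = 17 + 20 + (13 + tmp[tmp] + price)
vals = g // 20 // (13 + 32 + 12)
vals = 13 + (price != 9) + (price - g) - (13 + 26 + price % 21)
tmp = tmp[price]
price = price - price + vals
g = vals

2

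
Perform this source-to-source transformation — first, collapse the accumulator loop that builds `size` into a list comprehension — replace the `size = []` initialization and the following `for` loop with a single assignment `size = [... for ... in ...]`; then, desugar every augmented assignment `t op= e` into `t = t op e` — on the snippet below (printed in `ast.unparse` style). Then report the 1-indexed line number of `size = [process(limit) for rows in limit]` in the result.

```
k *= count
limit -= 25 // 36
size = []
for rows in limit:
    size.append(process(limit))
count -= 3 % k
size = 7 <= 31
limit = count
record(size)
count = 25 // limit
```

3

Transformed code:
k = k * count
limit = limit - 25 // 36
size = [process(limit) for rows in limit]
count = count - 3 % k
size = 7 <= 31
limit = count
record(size)
count = 25 // limit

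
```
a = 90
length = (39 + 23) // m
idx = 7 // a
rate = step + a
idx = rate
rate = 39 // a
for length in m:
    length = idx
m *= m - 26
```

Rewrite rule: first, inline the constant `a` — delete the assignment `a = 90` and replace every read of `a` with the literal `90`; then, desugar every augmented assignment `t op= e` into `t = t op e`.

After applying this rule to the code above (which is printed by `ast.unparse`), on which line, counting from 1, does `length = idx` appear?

7

Transformed code:
length = (39 + 23) // m
idx = 7 // 90
rate = step + 90
idx = rate
rate = 39 // 90
for length in m:
    length = idx
m = m * (m - 26)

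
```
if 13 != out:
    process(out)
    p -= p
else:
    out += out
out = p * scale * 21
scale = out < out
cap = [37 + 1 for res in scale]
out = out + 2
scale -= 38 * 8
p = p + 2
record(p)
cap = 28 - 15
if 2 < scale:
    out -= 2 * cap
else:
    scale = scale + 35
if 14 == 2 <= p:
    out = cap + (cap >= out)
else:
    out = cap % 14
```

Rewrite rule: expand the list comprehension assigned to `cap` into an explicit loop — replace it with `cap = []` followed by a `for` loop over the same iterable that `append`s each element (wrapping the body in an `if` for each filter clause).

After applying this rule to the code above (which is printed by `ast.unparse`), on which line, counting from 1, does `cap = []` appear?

8

Transformed code:
if 13 != out:
    process(out)
    p -= p
else:
    out += out
out = p * scale * 21
scale = out < out
cap = []
for res in scale:
    cap.append(37 + 1)
out = out + 2
scale -= 38 * 8
p = p + 2
record(p)
cap = 28 - 15
if 2 < scale:
    out -= 2 * cap
else:
    scale = scale + 35
if 14 == 2 <= p:
    out = cap + (cap >= out)
else:
    out = cap % 14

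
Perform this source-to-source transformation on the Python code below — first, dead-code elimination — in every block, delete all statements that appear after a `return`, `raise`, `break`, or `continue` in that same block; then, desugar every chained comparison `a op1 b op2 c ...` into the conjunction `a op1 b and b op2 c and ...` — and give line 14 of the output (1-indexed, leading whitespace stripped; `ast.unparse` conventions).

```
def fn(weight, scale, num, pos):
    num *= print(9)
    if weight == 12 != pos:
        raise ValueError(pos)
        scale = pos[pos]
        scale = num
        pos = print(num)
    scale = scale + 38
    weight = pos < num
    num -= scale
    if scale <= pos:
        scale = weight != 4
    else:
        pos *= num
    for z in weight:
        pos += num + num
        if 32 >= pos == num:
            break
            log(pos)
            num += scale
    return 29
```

if 32 >= pos and pos == num:

Transformed code:
def fn(weight, scale, num, pos):
    num *= print(9)
    if weight == 12 and 12 != pos:
        raise ValueError(pos)
    scale = scale + 38
    weight = pos < num
    num -= scale
    if scale <= pos:
        scale = weight != 4
    else:
        pos *= num
    for z in weight:
        pos += num + num
        if 32 >= pos and pos == num:
            break
    return 29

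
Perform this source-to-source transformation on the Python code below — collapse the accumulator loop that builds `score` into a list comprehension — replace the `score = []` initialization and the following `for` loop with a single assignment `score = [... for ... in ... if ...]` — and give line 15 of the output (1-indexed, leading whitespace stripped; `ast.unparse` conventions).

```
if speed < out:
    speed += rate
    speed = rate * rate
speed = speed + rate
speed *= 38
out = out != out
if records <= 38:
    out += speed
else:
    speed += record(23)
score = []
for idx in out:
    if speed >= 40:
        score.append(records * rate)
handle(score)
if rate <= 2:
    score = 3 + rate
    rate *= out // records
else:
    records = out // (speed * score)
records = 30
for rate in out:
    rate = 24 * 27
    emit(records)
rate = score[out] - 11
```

Transformed code:
if speed < out:
    speed += rate
    speed = rate * rate
speed = speed + rate
speed *= 38
out = out != out
if records <= 38:
    out += speed
else:
    speed += record(23)
score = [records * rate for idx in out if speed >= 40]
handle(score)
if rate <= 2:
    score = 3 + rate
    rate *= out // records
else:
    records = out // (speed * score)
records = 30
for rate in out:
    rate = 24 * 27
    emit(records)
rate = score[out] - 11

rate *= out // records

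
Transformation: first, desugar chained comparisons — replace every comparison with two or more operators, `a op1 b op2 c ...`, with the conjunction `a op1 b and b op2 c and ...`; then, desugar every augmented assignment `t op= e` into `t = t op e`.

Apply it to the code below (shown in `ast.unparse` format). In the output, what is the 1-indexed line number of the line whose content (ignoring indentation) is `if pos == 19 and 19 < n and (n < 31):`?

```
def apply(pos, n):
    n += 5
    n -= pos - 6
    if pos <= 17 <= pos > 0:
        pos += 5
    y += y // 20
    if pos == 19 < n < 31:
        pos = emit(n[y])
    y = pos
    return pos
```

Transformed code:
def apply(pos, n):
    n = n + 5
    n = n - (pos - 6)
    if pos <= 17 and 17 <= pos and (pos > 0):
        pos = pos + 5
    y = y + y // 20
    if pos == 19 and 19 < n and (n < 31):
        pos = emit(n[y])
    y = pos
    return pos

7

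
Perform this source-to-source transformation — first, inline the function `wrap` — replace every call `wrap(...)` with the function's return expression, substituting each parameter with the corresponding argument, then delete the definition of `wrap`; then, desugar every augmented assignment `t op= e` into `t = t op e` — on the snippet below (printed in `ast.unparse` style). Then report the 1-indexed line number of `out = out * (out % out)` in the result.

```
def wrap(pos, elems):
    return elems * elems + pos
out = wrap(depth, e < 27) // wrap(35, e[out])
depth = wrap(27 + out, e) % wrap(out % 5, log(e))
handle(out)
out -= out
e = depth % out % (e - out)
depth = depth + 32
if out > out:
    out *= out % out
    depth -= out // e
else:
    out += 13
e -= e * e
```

8

Transformed code:
out = ((e < 27) * (e < 27) + depth) // (e[out] * e[out] + 35)
depth = (e * e + (27 + out)) % (log(e) * log(e) + out % 5)
handle(out)
out = out - out
e = depth % out % (e - out)
depth = depth + 32
if out > out:
    out = out * (out % out)
    depth = depth - out // e
else:
    out = out + 13
e = e - e * e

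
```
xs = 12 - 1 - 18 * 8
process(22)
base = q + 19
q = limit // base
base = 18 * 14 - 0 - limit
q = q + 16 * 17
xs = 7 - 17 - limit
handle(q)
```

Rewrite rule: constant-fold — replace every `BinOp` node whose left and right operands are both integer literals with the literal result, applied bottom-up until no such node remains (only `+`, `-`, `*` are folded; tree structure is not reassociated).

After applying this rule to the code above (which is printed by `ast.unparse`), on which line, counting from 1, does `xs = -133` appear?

Transformed code:
xs = -133
process(22)
base = q + 19
q = limit // base
base = 252 - limit
q = q + 272
xs = -10 - limit
handle(q)

1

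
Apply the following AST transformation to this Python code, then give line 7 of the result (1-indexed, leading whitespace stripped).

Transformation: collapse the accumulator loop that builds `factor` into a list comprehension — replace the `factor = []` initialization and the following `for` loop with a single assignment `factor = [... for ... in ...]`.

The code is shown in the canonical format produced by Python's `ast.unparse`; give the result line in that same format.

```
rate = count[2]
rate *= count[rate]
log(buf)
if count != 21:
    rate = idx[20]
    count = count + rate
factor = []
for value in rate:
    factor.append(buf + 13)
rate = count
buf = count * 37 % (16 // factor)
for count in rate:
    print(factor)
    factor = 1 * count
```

factor = [buf + 13 for value in rate]

Transformed code:
rate = count[2]
rate *= count[rate]
log(buf)
if count != 21:
    rate = idx[20]
    count = count + rate
factor = [buf + 13 for value in rate]
rate = count
buf = count * 37 % (16 // factor)
for count in rate:
    print(factor)
    factor = 1 * count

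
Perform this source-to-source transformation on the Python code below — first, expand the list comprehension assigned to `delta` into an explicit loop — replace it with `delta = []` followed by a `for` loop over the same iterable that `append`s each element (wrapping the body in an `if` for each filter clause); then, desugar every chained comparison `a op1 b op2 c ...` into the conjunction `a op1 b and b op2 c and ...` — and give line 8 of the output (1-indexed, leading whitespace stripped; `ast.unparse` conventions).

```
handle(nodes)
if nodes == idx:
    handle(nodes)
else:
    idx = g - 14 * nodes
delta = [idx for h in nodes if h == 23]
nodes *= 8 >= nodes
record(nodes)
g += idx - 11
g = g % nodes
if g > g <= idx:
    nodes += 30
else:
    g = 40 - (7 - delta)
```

if h == 23:

Transformed code:
handle(nodes)
if nodes == idx:
    handle(nodes)
else:
    idx = g - 14 * nodes
delta = []
for h in nodes:
    if h == 23:
        delta.append(idx)
nodes *= 8 >= nodes
record(nodes)
g += idx - 11
g = g % nodes
if g > g and g <= idx:
    nodes += 30
else:
    g = 40 - (7 - delta)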